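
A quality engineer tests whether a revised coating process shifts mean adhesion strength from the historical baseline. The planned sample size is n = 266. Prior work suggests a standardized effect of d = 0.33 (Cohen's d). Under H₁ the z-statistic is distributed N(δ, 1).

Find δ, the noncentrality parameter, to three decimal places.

δ = d·√n = 0.33 × √266 = 5.3821

δ ≈ 5.382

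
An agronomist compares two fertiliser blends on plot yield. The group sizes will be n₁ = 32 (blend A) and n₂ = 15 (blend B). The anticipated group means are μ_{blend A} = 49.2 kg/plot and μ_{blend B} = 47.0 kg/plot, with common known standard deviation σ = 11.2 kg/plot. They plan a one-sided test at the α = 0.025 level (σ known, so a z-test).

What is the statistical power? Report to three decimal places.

Power ≈ 0.091

Standardized effect: d = |μ_{blend A} − μ_{blend B}| / σ = |49.2 − 47.0| / 11.2 = 0.1964
Noncentrality parameter: δ = d / √(1/n₁ + 1/n₂) = 0.1964 / √(1/32 + 1/15) = 0.6277
One-sided α = 0.025 → critical value z_{0.025} = 1.960.
Power = P(Z > 1.960 − δ) = Φ(-1.332) = 0.0914.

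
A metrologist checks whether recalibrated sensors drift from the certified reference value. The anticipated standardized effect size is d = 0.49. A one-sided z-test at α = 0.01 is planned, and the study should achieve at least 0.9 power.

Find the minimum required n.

n = 55

For power 0.9 need Φ(δ − z_{0.01}) = 0.9, so δ = z_{0.01} + z_{0.10} = 2.326 + 1.282 = 3.608.
δ = d·√n ⇒ n = (δ/d)² = (3.608 / 0.49)² = 54.21.
Rounding up, n = 55.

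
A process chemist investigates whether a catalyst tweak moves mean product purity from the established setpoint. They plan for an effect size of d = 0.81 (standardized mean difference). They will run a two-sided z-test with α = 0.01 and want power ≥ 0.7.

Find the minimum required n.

n = 15

Set Φ(δ − 2.576) = 0.7; then δ − 2.576 = Φ⁻¹(0.7) = 0.524, giving δ = 3.100.
(Ignoring the negligible lower-tail rejection probability gives the usual closed-form inversion.)
δ = d·√n ⇒ n = (δ/d)² = (3.100 / 0.81)² = 14.65.
Rounding up, n = 15.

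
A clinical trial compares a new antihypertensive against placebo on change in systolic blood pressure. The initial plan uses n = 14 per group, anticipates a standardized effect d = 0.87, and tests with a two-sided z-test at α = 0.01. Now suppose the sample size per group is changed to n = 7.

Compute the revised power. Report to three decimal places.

Power ≈ 0.172

With n = 7 per group: δ = d·√(n/2) = 0.87 × √(7/2) = 1.6276. Critical value z_{0.005} = 2.576.
Revised power = Φ(δ − 2.576) + Φ(−δ − 2.576) = Φ(-0.948) + Φ(-4.203) = 0.1715 + 0.0000 = 0.1715.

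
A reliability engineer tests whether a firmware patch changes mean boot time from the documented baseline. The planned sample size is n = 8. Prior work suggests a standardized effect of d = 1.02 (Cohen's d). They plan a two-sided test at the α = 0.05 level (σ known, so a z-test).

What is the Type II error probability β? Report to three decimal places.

β ≈ 0.177

Noncentrality parameter: δ = d·√n = 1.02 × √8 = 2.8850
Two-sided α = 0.05 → critical value z_{0.025} = 1.960.
Power = Φ(δ − 1.960) + Φ(−δ − 1.960) = Φ(0.925) + Φ(-4.845) = 0.8225 + 0.0000 = 0.8225.
Type II error: β = 1 − power = 1 − 0.8225 = 0.1775.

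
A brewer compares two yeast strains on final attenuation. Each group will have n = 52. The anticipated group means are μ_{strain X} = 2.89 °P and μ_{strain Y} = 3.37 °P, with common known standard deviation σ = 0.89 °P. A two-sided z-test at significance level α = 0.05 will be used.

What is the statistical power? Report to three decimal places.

Standardized effect: d = |μ_{strain X} − μ_{strain Y}| / σ = |2.89 − 3.37| / 0.89 = 0.5393
Noncentrality parameter: δ = d·√(n/2) = 0.5393 × √(52/2) = 2.7500
Critical value for a two-sided test at α = 0.05: z_{α/2} = 1.960.
Power = Φ(δ − 1.960) + Φ(−δ − 1.960) = Φ(0.790) + Φ(-4.710) = 0.7853 + 0.0000 = 0.7853.

Power ≈ 0.785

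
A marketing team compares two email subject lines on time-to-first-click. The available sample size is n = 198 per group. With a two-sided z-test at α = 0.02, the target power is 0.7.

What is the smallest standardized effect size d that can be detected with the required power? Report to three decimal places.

d ≈ 0.287

Required noncentrality: δ = z_{0.01} + z_{0.30} = 2.326 + 0.524 = 2.851.
(The second rejection-region term Φ(−δ − z_{α/2}) is negligible and dropped.)
δ = d·√(n/2) ⇒ d = δ/√(n/2) = 2.851/√(198/2) = 0.2865.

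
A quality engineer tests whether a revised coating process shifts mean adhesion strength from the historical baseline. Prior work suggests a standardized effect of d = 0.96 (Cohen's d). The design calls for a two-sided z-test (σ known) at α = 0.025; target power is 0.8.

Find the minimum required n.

For power 0.8 need Φ(δ − z_{0.0125}) = 0.8, so δ = z_{0.0125} + z_{0.20} = 2.241 + 0.842 = 3.083.
(For δ > 0 the lower-tail rejection region contributes negligibly to power, so the one-term inversion is standard.)
δ = d·√n ⇒ n = (δ/d)² = (3.083 / 0.96)² = 10.31.
Rounding up, n = 11.

n = 11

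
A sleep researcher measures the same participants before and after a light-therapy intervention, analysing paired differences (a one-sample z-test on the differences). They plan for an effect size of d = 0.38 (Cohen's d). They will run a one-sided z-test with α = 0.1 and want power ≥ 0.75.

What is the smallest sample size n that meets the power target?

For power 0.75 need Φ(δ − z_{0.1}) = 0.75, so δ = z_{0.1} + z_{0.25} = 1.282 + 0.674 = 1.956.
δ = d·√n ⇒ n = (δ/d)² = (1.956 / 0.38)² = 26.50.
Round up to the next whole unit.

n = 27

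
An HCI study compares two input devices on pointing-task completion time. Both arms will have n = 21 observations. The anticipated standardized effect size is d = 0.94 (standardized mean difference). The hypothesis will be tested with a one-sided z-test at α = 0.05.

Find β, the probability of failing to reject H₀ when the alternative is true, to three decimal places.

β ≈ 0.081

Noncentrality parameter: λ = d·√(n/2) = 0.94 × √(21/2) = 3.0459
One-sided α = 0.05 → critical value z_{0.05} = 1.645.
Power = P(Z > 1.645 − λ) = Φ(1.401) = 0.9194.
Type II error: β = 1 − power = 1 − 0.9194 = 0.0806.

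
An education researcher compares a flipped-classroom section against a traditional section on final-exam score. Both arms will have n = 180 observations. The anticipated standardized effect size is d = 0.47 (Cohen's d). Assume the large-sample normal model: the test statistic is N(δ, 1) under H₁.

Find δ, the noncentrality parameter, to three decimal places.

δ = d·√(n/2) = 0.47 × √(180/2) = 4.4588

δ ≈ 4.459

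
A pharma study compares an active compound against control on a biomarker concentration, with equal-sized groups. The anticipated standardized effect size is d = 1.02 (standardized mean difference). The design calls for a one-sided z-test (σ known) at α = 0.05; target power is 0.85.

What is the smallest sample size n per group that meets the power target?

Set Φ(δ − 1.645) = 0.85; then δ − 1.645 = Φ⁻¹(0.85) = 1.036, giving δ = 2.681.
δ = d·√(n/2) ⇒ n = 2(δ/d)² = 2 × (2.681 / 1.02)² = 13.82.
Round up to the next whole unit.

n = 14 per group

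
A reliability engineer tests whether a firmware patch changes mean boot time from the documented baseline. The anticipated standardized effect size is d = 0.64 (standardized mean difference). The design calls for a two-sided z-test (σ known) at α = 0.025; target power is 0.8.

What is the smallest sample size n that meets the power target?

n = 24

Set Φ(δ − 2.241) = 0.8; then δ − 2.241 = Φ⁻¹(0.8) = 0.842, giving δ = 3.083.
(For δ > 0 the lower-tail rejection region contributes negligibly to power, so the one-term inversion is standard.)
δ = d·√n ⇒ n = (δ/d)² = (3.083 / 0.64)² = 23.21.
Rounding up, n = 24.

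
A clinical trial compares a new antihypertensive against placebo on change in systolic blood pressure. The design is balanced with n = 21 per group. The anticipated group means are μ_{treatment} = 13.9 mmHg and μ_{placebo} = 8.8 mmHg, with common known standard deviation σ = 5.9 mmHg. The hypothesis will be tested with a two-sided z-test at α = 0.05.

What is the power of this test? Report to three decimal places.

Standardized effect: d = |μ_{treatment} − μ_{placebo}| / σ = |13.9 − 8.8| / 5.9 = 0.8644
Noncentrality parameter: δ = d·√(n/2) = 0.8644 × √(21/2) = 2.8010
Critical value for a two-sided test at α = 0.05: z_{α/2} = 1.960.
Power = Φ(δ − 1.960) + Φ(−δ − 1.960) = Φ(0.841) + Φ(-4.761) = 0.7998 + 0.0000 = 0.7998.

Power ≈ 0.800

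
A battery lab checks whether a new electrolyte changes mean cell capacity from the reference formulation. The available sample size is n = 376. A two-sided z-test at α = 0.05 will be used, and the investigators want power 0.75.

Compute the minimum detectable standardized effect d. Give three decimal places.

Need Φ(δ − 1.960) = 0.75, so δ = 1.960 + 0.674 = 2.634.
(The second rejection-region term Φ(−δ − z_{α/2}) is negligible and dropped.)
δ = d·√n ⇒ d = δ/√n = 2.634/√376 = 0.1359.

d ≈ 0.136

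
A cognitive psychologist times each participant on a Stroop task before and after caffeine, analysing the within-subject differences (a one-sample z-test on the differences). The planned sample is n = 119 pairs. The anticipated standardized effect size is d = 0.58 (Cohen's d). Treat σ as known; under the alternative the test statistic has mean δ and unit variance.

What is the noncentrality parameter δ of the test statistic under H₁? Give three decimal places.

δ = d·√n = 0.58 × √119 = 6.3271

δ ≈ 6.327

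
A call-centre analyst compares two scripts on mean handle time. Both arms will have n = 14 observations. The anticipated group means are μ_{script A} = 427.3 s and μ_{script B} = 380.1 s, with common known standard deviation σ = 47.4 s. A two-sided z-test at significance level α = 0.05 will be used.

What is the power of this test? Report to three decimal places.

Standardized effect: d = |μ_{script A} − μ_{script B}| / σ = |427.3 − 380.1| / 47.4 = 0.9958
Noncentrality parameter: δ = d·√(n/2) = 0.9958 × √(14/2) = 2.6346
Two-sided α = 0.05 → critical value z_{0.025} = 1.960.
Power = Φ(δ − 1.960) + Φ(−δ − 1.960) = Φ(0.675) + Φ(-4.595) = 0.7500 + 0.0000 = 0.7500.

Power ≈ 0.750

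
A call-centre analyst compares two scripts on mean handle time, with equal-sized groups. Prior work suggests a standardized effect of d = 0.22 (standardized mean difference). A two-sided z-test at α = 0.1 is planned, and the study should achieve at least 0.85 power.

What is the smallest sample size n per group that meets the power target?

Set Φ(δ − 1.645) = 0.85; then δ − 1.645 = Φ⁻¹(0.85) = 1.036, giving δ = 2.681.
(The Φ(−δ − z_{α/2}) term is vanishingly small for δ > 0 and is dropped in the standard sample-size formula.)
δ = d·√(n/2) ⇒ n = 2(δ/d)² = 2 × (2.681 / 0.22)² = 297.08.
Round up to the next whole unit.

n = 298 per group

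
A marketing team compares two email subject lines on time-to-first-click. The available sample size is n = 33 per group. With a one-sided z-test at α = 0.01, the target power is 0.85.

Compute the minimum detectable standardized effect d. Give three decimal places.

d ≈ 0.828

Need Φ(δ − 2.326) = 0.85, so δ = 2.326 + 1.036 = 3.363.
δ = d·√(n/2) ⇒ d = δ/√(n/2) = 3.363/√(33/2) = 0.8279.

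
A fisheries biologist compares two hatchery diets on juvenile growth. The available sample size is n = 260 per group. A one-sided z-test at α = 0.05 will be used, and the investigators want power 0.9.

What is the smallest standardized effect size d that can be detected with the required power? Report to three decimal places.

Need Φ(δ − 1.645) = 0.9, so δ = 1.645 + 1.282 = 2.926.
δ = d·√(n/2) ⇒ d = δ/√(n/2) = 2.926/√(260/2) = 0.2567.

d ≈ 0.257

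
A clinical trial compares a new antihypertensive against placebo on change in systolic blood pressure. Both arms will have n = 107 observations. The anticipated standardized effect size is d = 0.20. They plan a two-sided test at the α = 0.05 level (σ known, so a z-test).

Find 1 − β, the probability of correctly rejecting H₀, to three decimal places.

Noncentrality parameter: λ = d·√(n/2) = 0.20 × √(107/2) = 1.4629
Critical value for a two-sided test at α = 0.05: z_{α/2} = 1.960.
Power = Φ(λ − 1.960) + Φ(−λ − 1.960) = Φ(-0.497) + Φ(-3.423) = 0.3096 + 0.0003 = 0.3099.

Power ≈ 0.310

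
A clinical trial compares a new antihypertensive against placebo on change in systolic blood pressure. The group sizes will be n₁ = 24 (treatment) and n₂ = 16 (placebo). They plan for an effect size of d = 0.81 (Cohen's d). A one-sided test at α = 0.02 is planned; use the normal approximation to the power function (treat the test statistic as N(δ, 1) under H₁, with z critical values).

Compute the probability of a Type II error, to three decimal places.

Noncentrality parameter: δ = d / √(1/n₁ + 1/n₂) = 0.81 / √(1/24 + 1/16) = 2.5097
Critical value for a one-sided test at α = 0.02: z_α = 2.054.
Power = Φ(δ − 2.054) = Φ(0.456) = 0.6758.
Type II error: β = 1 − power = 1 − 0.6758 = 0.3242.

β ≈ 0.324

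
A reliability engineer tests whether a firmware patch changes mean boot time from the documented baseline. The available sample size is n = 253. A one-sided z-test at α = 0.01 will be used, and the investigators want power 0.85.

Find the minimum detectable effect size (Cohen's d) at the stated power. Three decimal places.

Required noncentrality: δ = z_{0.01} + z_{0.15} = 2.326 + 1.036 = 3.363.
δ = d·√n ⇒ d = δ/√n = 3.363/√253 = 0.2114.

d ≈ 0.211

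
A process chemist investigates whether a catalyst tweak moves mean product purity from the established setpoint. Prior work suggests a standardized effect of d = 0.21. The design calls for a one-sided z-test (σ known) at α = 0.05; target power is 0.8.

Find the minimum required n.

For power 0.8 need Φ(δ − z_{0.05}) = 0.8, so δ = z_{0.05} + z_{0.20} = 1.645 + 0.842 = 2.486.
δ = d·√n ⇒ n = (δ/d)² = (2.486 / 0.21)² = 140.19.
Rounding up, n = 141.

n = 141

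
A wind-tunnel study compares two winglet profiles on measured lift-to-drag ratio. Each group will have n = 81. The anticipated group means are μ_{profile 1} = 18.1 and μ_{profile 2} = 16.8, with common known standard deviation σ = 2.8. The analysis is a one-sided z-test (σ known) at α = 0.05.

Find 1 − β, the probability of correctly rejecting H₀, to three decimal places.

Power ≈ 0.905

Standardized effect: d = |μ_{profile 1} − μ_{profile 2}| / σ = |18.1 − 16.8| / 2.8 = 0.4643
Noncentrality parameter: δ = d·√(n/2) = 0.4643 × √(81/2) = 2.9547
Critical value for a one-sided test at α = 0.05: z_α = 1.645.
Power = P(Z > 1.645 − δ) = Φ(1.310) = 0.9049.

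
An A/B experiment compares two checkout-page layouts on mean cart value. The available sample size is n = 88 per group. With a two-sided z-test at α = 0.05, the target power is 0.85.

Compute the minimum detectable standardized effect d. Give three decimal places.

Need Φ(δ − 1.960) = 0.85, so δ = 1.960 + 1.036 = 2.996.
(The second rejection-region term Φ(−δ − z_{α/2}) is negligible and dropped.)
δ = d·√(n/2) ⇒ d = δ/√(n/2) = 2.996/√(88/2) = 0.4517.

d ≈ 0.452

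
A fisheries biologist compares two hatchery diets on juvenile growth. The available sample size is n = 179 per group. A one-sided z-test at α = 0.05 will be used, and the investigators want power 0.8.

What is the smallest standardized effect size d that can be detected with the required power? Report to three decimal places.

Need Φ(δ − 1.645) = 0.8, so δ = 1.645 + 0.842 = 2.486.
δ = d·√(n/2) ⇒ d = δ/√(n/2) = 2.486/√(179/2) = 0.2628.

d ≈ 0.263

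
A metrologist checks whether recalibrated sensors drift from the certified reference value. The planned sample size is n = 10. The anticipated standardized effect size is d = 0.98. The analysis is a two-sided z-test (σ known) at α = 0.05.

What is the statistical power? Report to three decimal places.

Power ≈ 0.873

Noncentrality parameter: δ = d·√n = 0.98 × √10 = 3.0990
Critical value for a two-sided test at α = 0.05: z_{α/2} = 1.960.
Power = Φ(δ − 1.960) + Φ(−δ − 1.960) = Φ(1.139) + Φ(-5.059) = 0.8727 + 0.0000 = 0.8727.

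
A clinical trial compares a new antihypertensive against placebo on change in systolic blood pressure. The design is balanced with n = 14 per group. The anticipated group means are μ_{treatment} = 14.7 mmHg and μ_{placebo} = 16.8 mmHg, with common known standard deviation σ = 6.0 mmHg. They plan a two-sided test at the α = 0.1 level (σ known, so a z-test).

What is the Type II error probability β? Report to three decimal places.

β ≈ 0.759

Standardized effect: d = |μ_{treatment} − μ_{placebo}| / σ = |14.7 − 16.8| / 6.0 = 0.3500
Noncentrality parameter: δ = d·√(n/2) = 0.3500 × √(14/2) = 0.9260
Two-sided α = 0.1 → critical value z_{0.05} = 1.645.
Power = Φ(δ − 1.645) + Φ(−δ − 1.645) = Φ(-0.719) + Φ(-2.571) = 0.2361 + 0.0051 = 0.2412.
Type II error: β = 1 − power = 1 − 0.2412 = 0.7588.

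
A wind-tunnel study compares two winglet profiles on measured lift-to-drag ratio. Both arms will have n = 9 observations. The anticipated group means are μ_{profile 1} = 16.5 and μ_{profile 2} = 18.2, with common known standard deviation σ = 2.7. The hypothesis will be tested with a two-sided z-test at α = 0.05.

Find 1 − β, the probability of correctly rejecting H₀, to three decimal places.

Power ≈ 0.267

Standardized effect: d = |μ_{profile 1} − μ_{profile 2}| / σ = |16.5 − 18.2| / 2.7 = 0.6296
Noncentrality parameter: δ = d·√(n/2) = 0.6296 × √(9/2) = 1.3356
Two-sided α = 0.05 → critical value z_{0.025} = 1.960.
Power = Φ(δ − 1.960) + Φ(−δ − 1.960) = Φ(-0.624) + Φ(-3.296) = 0.2662 + 0.0005 = 0.2667.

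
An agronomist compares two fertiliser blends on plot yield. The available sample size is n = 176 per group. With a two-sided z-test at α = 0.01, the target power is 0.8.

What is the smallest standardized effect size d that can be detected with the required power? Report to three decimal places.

d ≈ 0.364

Need Φ(δ − 2.576) = 0.8, so δ = 2.576 + 0.842 = 3.417.
(Lower-tail contribution to power is negligible for δ > 0.)
δ = d·√(n/2) ⇒ d = δ/√(n/2) = 3.417/√(176/2) = 0.3643.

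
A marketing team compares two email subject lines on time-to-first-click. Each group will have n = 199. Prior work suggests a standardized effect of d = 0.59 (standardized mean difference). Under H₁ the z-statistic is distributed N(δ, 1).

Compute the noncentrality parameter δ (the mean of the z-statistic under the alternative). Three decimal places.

The noncentrality parameter scales effect size by the design's sample-size factor: δ = d·√(n/2) = 0.59 × √(199/2) = 5.8852

δ ≈ 5.885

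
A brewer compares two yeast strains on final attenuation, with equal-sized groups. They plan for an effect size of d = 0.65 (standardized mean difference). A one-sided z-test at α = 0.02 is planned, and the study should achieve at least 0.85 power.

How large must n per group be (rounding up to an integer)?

For power 0.85 need Φ(δ − z_{0.02}) = 0.85, so δ = z_{0.02} + z_{0.15} = 2.054 + 1.036 = 3.090.
δ = d·√(n/2) ⇒ n = 2(δ/d)² = 2 × (3.090 / 0.65)² = 45.20.
Rounding up, n = 46 per group.

n = 46 per group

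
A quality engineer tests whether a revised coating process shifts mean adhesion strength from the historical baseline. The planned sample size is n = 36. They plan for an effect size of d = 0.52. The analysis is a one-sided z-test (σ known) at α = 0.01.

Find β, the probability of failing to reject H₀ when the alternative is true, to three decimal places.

β ≈ 0.214

Noncentrality parameter: δ = d·√n = 0.52 × √36 = 3.1200
One-sided α = 0.01 → critical value z_{0.01} = 2.326.
Power = P(Z > 2.326 − δ) = Φ(0.794) = 0.7863.
Type II error: β = 1 − power = 1 − 0.7863 = 0.2137.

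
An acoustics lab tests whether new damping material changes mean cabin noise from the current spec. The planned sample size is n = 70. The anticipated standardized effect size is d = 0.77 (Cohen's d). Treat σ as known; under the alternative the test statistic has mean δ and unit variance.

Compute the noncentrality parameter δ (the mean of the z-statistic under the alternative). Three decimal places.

δ ≈ 6.442

δ = d·√n = 0.77 × √70 = 6.4423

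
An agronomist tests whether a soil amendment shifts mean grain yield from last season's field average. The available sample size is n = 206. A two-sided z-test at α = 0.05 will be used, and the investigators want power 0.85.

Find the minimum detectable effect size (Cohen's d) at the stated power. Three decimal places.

Required noncentrality: δ = z_{0.025} + z_{0.15} = 1.960 + 1.036 = 2.996.
(The second rejection-region term Φ(−δ − z_{α/2}) is negligible and dropped.)
δ = d·√n ⇒ d = δ/√n = 2.996/√206 = 0.2088.

d ≈ 0.209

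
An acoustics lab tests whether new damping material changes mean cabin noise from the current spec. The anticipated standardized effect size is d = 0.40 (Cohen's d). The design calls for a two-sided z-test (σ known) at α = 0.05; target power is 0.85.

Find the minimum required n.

For power 0.85 need Φ(δ − z_{0.025}) = 0.85, so δ = z_{0.025} + z_{0.15} = 1.960 + 1.036 = 2.996.
(Ignoring the negligible lower-tail rejection probability gives the usual closed-form inversion.)
δ = d·√n ⇒ n = (δ/d)² = (2.996 / 0.40)² = 56.11.
Round up to the next whole unit.

n = 57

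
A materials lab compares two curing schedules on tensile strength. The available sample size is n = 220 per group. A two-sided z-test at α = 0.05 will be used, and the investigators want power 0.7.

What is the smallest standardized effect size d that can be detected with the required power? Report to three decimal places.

d ≈ 0.237

Required noncentrality: δ = z_{0.025} + z_{0.30} = 1.960 + 0.524 = 2.484.
(The second rejection-region term Φ(−δ − z_{α/2}) is negligible and dropped.)
δ = d·√(n/2) ⇒ d = δ/√(n/2) = 2.484/√(220/2) = 0.2369.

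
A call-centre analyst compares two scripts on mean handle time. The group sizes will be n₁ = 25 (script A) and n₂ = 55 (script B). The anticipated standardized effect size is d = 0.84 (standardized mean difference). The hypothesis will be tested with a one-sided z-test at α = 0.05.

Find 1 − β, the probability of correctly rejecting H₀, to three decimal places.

Noncentrality parameter: δ = d / √(1/n₁ + 1/n₂) = 0.84 / √(1/25 + 1/55) = 3.4825
Critical value for a one-sided test at α = 0.05: z_α = 1.645.
Power = Φ(δ − 1.645) = Φ(1.838) = 0.9669.

Power ≈ 0.967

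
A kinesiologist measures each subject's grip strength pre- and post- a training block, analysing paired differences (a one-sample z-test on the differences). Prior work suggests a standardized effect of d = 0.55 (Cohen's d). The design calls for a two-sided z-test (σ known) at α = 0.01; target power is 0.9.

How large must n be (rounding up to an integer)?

For power 0.9 need Φ(δ − z_{0.005}) = 0.9, so δ = z_{0.005} + z_{0.10} = 2.576 + 1.282 = 3.857.
(The Φ(−δ − z_{α/2}) term is vanishingly small for δ > 0 and is dropped in the standard sample-size formula.)
δ = d·√n ⇒ n = (δ/d)² = (3.857 / 0.55)² = 49.19.
Round up to the next whole unit.

n = 50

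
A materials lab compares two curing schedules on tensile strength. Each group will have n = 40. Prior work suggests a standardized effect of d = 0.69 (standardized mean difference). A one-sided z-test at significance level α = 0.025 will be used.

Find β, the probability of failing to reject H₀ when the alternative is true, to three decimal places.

Noncentrality parameter: λ = d·√(n/2) = 0.69 × √(40/2) = 3.0858
Critical value for a one-sided test at α = 0.025: z_α = 1.960.
Power = P(Z > 1.960 − λ) = Φ(1.126) = 0.8699.
Type II error: β = 1 − power = 1 − 0.8699 = 0.1301.

β ≈ 0.130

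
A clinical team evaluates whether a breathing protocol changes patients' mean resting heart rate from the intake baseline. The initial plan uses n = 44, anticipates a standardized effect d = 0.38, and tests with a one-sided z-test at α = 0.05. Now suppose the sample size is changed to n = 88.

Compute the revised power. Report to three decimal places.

With n = 88: δ = d·√n = 0.38 × √88 = 3.5647. Critical value z_{0.05} = 1.645.
Revised power = P(Z > 1.645 − δ) = Φ(1.920) = 0.9726.

Power ≈ 0.973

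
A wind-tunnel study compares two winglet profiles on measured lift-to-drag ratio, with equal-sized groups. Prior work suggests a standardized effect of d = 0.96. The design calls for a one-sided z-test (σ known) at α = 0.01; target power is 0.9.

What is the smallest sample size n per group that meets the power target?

Set Φ(δ − 2.326) = 0.9; then δ − 2.326 = Φ⁻¹(0.9) = 1.282, giving δ = 3.608.
δ = d·√(n/2) ⇒ n = 2(δ/d)² = 2 × (3.608 / 0.96)² = 28.25.
Rounding up, n = 29 per group.

n = 29 per group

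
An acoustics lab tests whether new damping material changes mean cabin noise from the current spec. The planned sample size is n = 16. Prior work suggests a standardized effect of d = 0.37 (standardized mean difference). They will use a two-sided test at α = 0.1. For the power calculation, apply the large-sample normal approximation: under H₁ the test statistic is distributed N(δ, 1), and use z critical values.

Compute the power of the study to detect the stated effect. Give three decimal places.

Power ≈ 0.435

Noncentrality parameter: δ = d·√n = 0.37 × √16 = 1.4800
Two-sided α = 0.1 → critical value z_{0.05} = 1.645.
Power = Φ(δ − 1.645) + Φ(−δ − 1.645) = Φ(-0.165) + Φ(-3.125) = 0.4345 + 0.0009 = 0.4354.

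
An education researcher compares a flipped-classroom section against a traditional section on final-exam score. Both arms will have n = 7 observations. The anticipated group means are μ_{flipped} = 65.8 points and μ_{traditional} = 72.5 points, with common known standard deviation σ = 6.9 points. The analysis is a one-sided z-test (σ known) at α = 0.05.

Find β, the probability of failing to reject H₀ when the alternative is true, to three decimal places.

Standardized effect: d = |μ_{flipped} − μ_{traditional}| / σ = |65.8 − 72.5| / 6.9 = 0.9710
Noncentrality parameter: δ = d·√(n/2) = 0.9710 × √(7/2) = 1.8166
One-sided α = 0.05 → critical value z_{0.05} = 1.645.
Power = P(Z > 1.645 − δ) = Φ(0.172) = 0.5682.
Type II error: β = 1 − power = 1 − 0.5682 = 0.4318.

β ≈ 0.432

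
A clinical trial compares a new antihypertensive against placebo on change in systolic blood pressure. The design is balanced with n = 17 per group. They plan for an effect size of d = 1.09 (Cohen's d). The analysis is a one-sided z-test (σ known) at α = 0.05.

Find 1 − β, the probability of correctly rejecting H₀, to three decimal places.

Power ≈ 0.937

Noncentrality parameter: δ = d·√(n/2) = 1.09 × √(17/2) = 3.1779
Critical value for a one-sided test at α = 0.05: z_α = 1.645.
Power = P(Z > 1.645 − δ) = Φ(1.533) = 0.9374.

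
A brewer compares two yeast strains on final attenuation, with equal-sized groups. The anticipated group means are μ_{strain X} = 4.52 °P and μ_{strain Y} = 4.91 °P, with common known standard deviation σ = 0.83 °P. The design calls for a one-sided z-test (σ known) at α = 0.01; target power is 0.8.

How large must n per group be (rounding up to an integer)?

n = 91 per group

Standardized effect: d = |μ_{strain X} − μ_{strain Y}| / σ = |4.52 − 4.91| / 0.83 = 0.4699
Set Φ(δ − 2.326) = 0.8; then δ − 2.326 = Φ⁻¹(0.8) = 0.842, giving δ = 3.168.
δ = d·√(n/2) ⇒ n = 2(δ/d)² = 2 × (3.168 / 0.4699)² = 90.91.
Rounding up, n = 91 per group.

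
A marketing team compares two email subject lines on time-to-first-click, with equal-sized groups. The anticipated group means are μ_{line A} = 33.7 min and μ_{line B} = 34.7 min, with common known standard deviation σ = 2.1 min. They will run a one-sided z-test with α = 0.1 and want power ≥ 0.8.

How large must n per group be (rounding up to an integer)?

Standardized effect: d = |μ_{line A} − μ_{line B}| / σ = |33.7 − 34.7| / 2.1 = 0.4762
Set Φ(δ − 1.282) = 0.8; then δ − 1.282 = Φ⁻¹(0.8) = 0.842, giving δ = 2.123.
δ = d·√(n/2) ⇒ n = 2(δ/d)² = 2 × (2.123 / 0.4762)² = 39.76.
Rounding up, n = 40 per group.

n = 40 per group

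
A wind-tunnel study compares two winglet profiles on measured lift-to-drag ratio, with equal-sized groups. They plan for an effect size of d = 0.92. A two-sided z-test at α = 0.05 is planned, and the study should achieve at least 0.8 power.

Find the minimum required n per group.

n = 19 per group

Set Φ(δ − 1.960) = 0.8; then δ − 1.960 = Φ⁻¹(0.8) = 0.842, giving δ = 2.802.
(The Φ(−δ − z_{α/2}) term is vanishingly small for δ > 0 and is dropped in the standard sample-size formula.)
δ = d·√(n/2) ⇒ n = 2(δ/d)² = 2 × (2.802 / 0.92)² = 18.55.
Round up to the next whole unit.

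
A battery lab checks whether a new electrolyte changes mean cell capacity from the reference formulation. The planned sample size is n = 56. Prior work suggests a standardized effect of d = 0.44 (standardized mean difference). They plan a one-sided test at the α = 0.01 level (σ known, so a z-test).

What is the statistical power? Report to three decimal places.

Noncentrality parameter: λ = d·√n = 0.44 × √56 = 3.2927
One-sided α = 0.01 → critical value z_{0.01} = 2.326.
Power = P(Z > 2.326 − λ) = Φ(0.966) = 0.8331.

Power ≈ 0.833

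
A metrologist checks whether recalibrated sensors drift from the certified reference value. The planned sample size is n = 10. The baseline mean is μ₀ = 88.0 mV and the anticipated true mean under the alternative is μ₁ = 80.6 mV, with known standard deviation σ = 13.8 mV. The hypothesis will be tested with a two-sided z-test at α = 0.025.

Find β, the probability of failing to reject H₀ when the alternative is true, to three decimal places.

β ≈ 0.707

Standardized effect: d = |μ₁ − μ₀| / σ = |80.6 − 88.0| / 13.8 = 0.5362
Noncentrality parameter: δ = d·√n = 0.5362 × √10 = 1.6957
Two-sided α = 0.025 → critical value z_{0.0125} = 2.241.
Power = Φ(δ − 2.241) + Φ(−δ − 2.241) = Φ(-0.546) + Φ(-3.937) = 0.2926 + 0.0000 = 0.2927.
Type II error: β = 1 − power = 1 − 0.2927 = 0.7073.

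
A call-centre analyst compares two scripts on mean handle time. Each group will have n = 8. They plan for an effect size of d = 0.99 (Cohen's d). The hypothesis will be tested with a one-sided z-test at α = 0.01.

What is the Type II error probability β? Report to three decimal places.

Noncentrality parameter: δ = d·√(n/2) = 0.99 × √(8/2) = 1.9800
Critical value for a one-sided test at α = 0.01: z_α = 2.326.
Power = P(Z > 2.326 − δ) = Φ(-0.346) = 0.3645.
Type II error: β = 1 − power = 1 − 0.3645 = 0.6355.

β ≈ 0.635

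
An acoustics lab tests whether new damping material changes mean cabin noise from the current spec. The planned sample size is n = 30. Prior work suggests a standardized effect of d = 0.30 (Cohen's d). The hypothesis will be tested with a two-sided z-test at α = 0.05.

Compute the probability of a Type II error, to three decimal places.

β ≈ 0.624

Noncentrality parameter: δ = d·√n = 0.30 × √30 = 1.6432
Critical value for a two-sided test at α = 0.05: z_{α/2} = 1.960.
Power = Φ(δ − 1.960) + Φ(−δ − 1.960) = Φ(-0.317) + Φ(-3.603) = 0.3757 + 0.0002 = 0.3759.
Type II error: β = 1 − power = 1 − 0.3759 = 0.6241.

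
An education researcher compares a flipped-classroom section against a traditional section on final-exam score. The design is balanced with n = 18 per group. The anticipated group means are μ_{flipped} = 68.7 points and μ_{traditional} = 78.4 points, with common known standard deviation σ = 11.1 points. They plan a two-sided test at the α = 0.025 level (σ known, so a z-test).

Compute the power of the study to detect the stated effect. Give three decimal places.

Standardized effect: d = |μ_{flipped} − μ_{traditional}| / σ = |68.7 − 78.4| / 11.1 = 0.8739
Noncentrality parameter: δ = d·√(n/2) = 0.8739 × √(18/2) = 2.6216
Two-sided α = 0.025 → critical value z_{0.0125} = 2.241.
Power = Φ(δ − 2.241) + Φ(−δ − 2.241) = Φ(0.380) + Φ(-4.863) = 0.6481 + 0.0000 = 0.6481.

Power ≈ 0.648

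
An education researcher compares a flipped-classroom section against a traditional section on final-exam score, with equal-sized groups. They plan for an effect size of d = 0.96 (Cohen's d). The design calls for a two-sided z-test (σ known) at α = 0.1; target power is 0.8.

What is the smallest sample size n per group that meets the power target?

For power 0.8 need Φ(δ − z_{0.05}) = 0.8, so δ = z_{0.05} + z_{0.20} = 1.645 + 0.842 = 2.486.
(For δ > 0 the lower-tail rejection region contributes negligibly to power, so the one-term inversion is standard.)
δ = d·√(n/2) ⇒ n = 2(δ/d)² = 2 × (2.486 / 0.96)² = 13.42.
Round up to the next whole unit.

n = 14 per group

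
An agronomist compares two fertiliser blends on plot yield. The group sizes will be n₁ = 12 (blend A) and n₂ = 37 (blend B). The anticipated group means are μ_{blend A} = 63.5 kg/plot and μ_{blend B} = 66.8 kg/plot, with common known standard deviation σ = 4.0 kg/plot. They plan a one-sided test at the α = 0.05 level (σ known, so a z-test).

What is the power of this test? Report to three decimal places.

Standardized effect: d = |μ_{blend A} − μ_{blend B}| / σ = |63.5 − 66.8| / 4.0 = 0.8250
Noncentrality parameter: δ = d / √(1/n₁ + 1/n₂) = 0.8250 / √(1/12 + 1/37) = 2.4834
Critical value for a one-sided test at α = 0.05: z_α = 1.645.
Power = Φ(δ − 1.645) = Φ(0.839) = 0.7991.

Power ≈ 0.799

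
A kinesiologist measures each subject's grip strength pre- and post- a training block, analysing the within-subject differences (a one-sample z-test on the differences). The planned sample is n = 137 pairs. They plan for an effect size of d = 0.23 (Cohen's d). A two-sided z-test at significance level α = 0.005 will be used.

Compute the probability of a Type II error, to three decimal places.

Noncentrality parameter: δ = d·√n = 0.23 × √137 = 2.6921
Two-sided α = 0.005 → critical value z_{0.0025} = 2.807.
Power = Φ(δ − 2.807) + Φ(−δ − 2.807) = Φ(-0.115) + Φ(-5.499) = 0.4542 + 0.0000 = 0.4542.
Type II error: β = 1 − power = 1 − 0.4542 = 0.5458.

β ≈ 0.546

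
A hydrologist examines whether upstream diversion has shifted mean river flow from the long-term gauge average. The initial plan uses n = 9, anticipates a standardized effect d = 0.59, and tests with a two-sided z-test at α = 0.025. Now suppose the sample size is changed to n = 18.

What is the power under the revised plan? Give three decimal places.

With n = 18: δ = d·√n = 0.59 × √18 = 2.5032. Critical value z_{0.0125} = 2.241.
Revised power = Φ(δ − 2.241) + Φ(−δ − 2.241) = Φ(0.262) + Φ(-4.745) = 0.6032 + 0.0000 = 0.6032.

Power ≈ 0.603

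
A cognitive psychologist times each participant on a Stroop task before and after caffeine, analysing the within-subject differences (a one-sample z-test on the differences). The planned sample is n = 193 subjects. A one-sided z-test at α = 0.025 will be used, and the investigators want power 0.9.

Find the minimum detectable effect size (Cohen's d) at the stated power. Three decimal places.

Need Φ(δ − 1.960) = 0.9, so δ = 1.960 + 1.282 = 3.242.
δ = d·√n ⇒ d = δ/√n = 3.242/√193 = 0.2333.

d ≈ 0.233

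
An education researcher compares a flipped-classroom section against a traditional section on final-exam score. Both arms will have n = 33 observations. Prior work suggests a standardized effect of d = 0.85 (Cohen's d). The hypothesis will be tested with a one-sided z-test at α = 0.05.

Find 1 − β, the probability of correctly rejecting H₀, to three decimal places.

Power ≈ 0.965

Noncentrality parameter: λ = d·√(n/2) = 0.85 × √(33/2) = 3.4527
Critical value for a one-sided test at α = 0.05: z_α = 1.645.
Power = P(Z > 1.645 − λ) = Φ(1.808) = 0.9647.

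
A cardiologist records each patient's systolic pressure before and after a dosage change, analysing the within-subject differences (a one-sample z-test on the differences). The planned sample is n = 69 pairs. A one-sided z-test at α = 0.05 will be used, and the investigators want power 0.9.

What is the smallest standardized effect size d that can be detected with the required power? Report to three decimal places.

Required noncentrality: δ = z_{0.05} + z_{0.10} = 1.645 + 1.282 = 2.926.
δ = d·√n ⇒ d = δ/√n = 2.926/√69 = 0.3523.

d ≈ 0.352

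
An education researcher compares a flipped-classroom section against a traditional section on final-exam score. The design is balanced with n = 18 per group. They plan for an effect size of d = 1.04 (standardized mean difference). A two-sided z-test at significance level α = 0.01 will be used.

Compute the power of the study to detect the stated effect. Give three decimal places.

Power ≈ 0.707

Noncentrality parameter: δ = d·√(n/2) = 1.04 × √(18/2) = 3.1200
Critical value for a two-sided test at α = 0.01: z_{α/2} = 2.576.
Power = Φ(δ − 2.576) + Φ(−δ − 2.576) = Φ(0.544) + Φ(-5.696) = 0.7068 + 0.0000 = 0.7068.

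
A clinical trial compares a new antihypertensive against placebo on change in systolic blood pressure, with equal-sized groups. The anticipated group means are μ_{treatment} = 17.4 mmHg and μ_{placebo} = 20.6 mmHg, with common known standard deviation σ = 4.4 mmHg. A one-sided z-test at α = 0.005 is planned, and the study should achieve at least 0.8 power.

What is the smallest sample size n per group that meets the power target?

Standardized effect: d = |μ_{treatment} − μ_{placebo}| / σ = |17.4 − 20.6| / 4.4 = 0.7273
For power 0.8 need Φ(δ − z_{0.005}) = 0.8, so δ = z_{0.005} + z_{0.20} = 2.576 + 0.842 = 3.417.
δ = d·√(n/2) ⇒ n = 2(δ/d)² = 2 × (3.417 / 0.7273)² = 44.16.
Rounding up, n = 45 per group.

n = 45 per group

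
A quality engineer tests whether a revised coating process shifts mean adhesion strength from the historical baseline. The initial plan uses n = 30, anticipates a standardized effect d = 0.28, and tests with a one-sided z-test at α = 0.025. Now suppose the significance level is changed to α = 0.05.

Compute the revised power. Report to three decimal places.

δ = d·√n = 0.28 × √30 = 1.5336 (unchanged). New critical value: z_{0.05} = 1.645.
Revised power = Φ(δ − 1.645) = Φ(-0.111) = 0.4557.

Power ≈ 0.456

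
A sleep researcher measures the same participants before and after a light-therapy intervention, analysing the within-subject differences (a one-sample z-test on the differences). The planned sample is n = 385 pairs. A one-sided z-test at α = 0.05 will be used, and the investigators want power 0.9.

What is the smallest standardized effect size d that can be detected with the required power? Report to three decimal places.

Need Φ(δ − 1.645) = 0.9, so δ = 1.645 + 1.282 = 2.926.
δ = d·√n ⇒ d = δ/√n = 2.926/√385 = 0.1491.

d ≈ 0.149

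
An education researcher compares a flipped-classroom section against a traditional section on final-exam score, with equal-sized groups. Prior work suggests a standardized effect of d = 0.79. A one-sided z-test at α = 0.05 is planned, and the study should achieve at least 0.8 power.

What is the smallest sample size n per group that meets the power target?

For power 0.8 need Φ(δ − z_{0.05}) = 0.8, so δ = z_{0.05} + z_{0.20} = 1.645 + 0.842 = 2.486.
δ = d·√(n/2) ⇒ n = 2(δ/d)² = 2 × (2.486 / 0.79)² = 19.81.
Rounding up, n = 20 per group.

n = 20 per group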